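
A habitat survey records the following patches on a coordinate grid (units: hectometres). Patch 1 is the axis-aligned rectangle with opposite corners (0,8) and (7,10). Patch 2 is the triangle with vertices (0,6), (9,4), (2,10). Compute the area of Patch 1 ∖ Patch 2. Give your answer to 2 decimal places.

|Patch 1| = 14, |Patch 1∩Patch 2| = 3.3333.
|Patch 1 ∖ Patch 2| = |Patch 1| − |Patch 1∩Patch 2| = 14 − 3.3333 = 10.67.

10.67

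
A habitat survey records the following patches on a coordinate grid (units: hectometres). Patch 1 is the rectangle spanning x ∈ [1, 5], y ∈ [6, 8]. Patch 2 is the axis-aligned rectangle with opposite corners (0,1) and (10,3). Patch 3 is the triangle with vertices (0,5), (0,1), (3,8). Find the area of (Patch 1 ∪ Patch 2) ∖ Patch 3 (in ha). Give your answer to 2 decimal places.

|Patch 1 ∪ Patch 2| = 28.
|(Patch 1 ∪ Patch 2) ∩ Patch 3| = 2.
|(Patch 1 ∪ Patch 2) ∖ Patch 3| = 28 − 2 = 26.00.

26.00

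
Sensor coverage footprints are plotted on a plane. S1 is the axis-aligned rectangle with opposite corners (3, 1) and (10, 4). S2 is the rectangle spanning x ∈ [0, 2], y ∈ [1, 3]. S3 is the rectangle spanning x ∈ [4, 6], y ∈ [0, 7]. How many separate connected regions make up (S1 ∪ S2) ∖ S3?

3

(S1 ∪ S2) ∖ S3 splits into 3 disjoint pieces (area 12, area 3, area 4).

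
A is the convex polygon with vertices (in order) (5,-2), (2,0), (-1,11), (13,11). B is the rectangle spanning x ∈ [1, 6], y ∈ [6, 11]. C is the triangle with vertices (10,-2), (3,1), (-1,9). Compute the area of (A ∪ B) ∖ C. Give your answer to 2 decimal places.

|A ∪ B| = 104.5.
|(A ∪ B) ∩ C| = 18.051.
|(A ∪ B) ∖ C| = 104.5 − 18.051 = 86.45.

86.45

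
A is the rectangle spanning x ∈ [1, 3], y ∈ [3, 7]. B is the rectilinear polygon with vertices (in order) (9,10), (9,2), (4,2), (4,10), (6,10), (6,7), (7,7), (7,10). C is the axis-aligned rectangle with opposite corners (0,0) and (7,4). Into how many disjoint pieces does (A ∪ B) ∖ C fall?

2

(A ∪ B) ∖ C splits into 2 disjoint pieces (area 6, area 31).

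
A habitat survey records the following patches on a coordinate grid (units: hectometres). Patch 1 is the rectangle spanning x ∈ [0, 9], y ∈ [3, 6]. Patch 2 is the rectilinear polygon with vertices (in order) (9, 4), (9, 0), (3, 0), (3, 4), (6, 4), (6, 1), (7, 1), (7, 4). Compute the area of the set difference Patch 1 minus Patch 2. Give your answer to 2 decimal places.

|Patch 1| = 27, |Patch 1∩Patch 2| = 5.
|Patch 1 ∖ Patch 2| = |Patch 1| − |Patch 1∩Patch 2| = 27 − 5 = 22.00.

22.00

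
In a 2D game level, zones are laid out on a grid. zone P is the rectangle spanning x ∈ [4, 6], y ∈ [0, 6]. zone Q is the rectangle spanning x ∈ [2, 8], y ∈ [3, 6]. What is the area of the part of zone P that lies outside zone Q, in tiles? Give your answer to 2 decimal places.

6.00

|zone P∩zone Q|: x∈[4,6], y∈[3,6] → 2·3 = 6.
|zone P| = 12.
|zone P ∖ zone Q| = |zone P| − |zone P∩zone Q| = 12 − 6 = 6.00.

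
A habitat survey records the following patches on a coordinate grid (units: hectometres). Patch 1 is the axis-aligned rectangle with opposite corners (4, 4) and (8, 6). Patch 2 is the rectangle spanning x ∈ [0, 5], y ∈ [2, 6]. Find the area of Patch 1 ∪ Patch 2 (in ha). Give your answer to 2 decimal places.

26.00

By inclusion–exclusion:
Individual areas: |Patch 1| = 8, |Patch 2| = 20.
|Patch 1∩Patch 2|: x∈[4,5], y∈[4,6] → 1·2 = 2.
|Patch 1 ∪ Patch 2| = 28 − 2 = 26.00.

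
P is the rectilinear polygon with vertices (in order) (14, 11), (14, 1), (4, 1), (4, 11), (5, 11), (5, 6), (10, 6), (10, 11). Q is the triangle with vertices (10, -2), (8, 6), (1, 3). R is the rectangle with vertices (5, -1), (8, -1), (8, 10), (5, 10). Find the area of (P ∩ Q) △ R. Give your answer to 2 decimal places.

26.45

|P ∩ Q| = 19.5964.
|(P ∩ Q) ∩ R| = 13.0714.
|(P ∩ Q) △ R| = 19.5964 + 33 − 26.1429 = 26.45.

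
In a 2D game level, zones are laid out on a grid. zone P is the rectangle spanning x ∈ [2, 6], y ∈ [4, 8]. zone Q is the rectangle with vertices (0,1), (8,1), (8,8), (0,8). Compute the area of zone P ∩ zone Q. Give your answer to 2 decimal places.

|zone P∩zone Q|: x∈[2,6], y∈[4,8] → 4·4 = 16.

16.00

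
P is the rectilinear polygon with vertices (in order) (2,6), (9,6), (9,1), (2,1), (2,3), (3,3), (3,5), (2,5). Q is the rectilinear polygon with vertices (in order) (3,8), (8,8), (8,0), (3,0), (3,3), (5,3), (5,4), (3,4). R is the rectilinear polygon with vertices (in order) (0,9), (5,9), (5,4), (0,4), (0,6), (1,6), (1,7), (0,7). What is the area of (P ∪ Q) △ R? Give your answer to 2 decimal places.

54.00

|P ∪ Q| = 48.
|(P ∪ Q) ∩ R| = 9.
|(P ∪ Q) △ R| = 48 + 24 − 18 = 54.00.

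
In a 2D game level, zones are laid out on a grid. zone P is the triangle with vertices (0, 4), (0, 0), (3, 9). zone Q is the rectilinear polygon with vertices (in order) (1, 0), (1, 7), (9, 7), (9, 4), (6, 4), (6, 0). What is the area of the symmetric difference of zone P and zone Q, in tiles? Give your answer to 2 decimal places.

|zone P| = 6, |zone Q| = 44, |zone P∩zone Q| = 2.1333.
|zone P △ zone Q| = |zone P| + |zone Q| − 2·|zone P∩zone Q| = 6 + 44 − 4.2667 = 45.73.

45.73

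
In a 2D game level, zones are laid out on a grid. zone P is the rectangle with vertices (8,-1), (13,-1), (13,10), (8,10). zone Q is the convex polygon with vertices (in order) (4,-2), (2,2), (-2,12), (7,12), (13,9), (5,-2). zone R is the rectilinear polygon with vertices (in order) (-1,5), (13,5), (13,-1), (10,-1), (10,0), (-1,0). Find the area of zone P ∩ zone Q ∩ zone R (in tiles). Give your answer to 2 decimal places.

The intersection is the polygon with vertices (8,2.125), (8,5), (10.091,5).
By the shoelace formula its area is 3.01.

3.01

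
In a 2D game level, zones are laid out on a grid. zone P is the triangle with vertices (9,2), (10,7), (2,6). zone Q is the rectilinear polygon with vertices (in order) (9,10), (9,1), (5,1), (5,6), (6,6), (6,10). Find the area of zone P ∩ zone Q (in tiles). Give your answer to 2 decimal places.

The intersection is the polygon with vertices (9,6.875), (9,2), (5,4.286), (5,6), (6,6), (6,6.5).
By the shoelace formula its area is 13.49.

13.49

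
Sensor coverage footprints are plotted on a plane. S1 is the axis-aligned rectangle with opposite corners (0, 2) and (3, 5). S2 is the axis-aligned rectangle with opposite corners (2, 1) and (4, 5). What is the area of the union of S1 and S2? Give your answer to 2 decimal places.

By inclusion–exclusion:
Individual areas: |S1| = 9, |S2| = 8.
|S1∩S2|: x∈[2,3], y∈[2,5] → 1·3 = 3.
|S1 ∪ S2| = 17 − 3 = 14.00.

14.00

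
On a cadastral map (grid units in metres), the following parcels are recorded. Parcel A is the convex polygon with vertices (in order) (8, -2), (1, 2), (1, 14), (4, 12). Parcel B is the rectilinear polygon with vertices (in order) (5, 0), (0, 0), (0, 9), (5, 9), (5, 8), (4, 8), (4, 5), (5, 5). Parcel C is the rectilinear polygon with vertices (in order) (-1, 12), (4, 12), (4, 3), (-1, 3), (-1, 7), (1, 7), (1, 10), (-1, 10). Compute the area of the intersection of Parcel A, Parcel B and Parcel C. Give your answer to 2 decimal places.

The intersection is the polygon with vertices (1,7), (1,9), (4,9), (4,8), (4,5), (4,3), (1,3).
By the shoelace formula its area is 18.00.

18.00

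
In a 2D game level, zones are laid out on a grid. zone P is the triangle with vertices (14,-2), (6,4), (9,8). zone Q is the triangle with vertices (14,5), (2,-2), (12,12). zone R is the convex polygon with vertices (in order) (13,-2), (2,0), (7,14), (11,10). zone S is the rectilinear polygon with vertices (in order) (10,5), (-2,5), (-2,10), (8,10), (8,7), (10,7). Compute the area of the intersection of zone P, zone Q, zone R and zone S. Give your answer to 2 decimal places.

The intersection is the polygon with vertices (10,6), (10,5), (7,5), (8.429,7), (9.5,7).
By the shoelace formula its area is 4.32.

4.32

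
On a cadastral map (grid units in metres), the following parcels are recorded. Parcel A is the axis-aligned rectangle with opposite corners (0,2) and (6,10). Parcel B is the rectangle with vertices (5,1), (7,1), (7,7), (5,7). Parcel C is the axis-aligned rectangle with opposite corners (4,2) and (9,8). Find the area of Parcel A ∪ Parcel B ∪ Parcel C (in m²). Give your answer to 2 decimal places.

68.00

By inclusion–exclusion:
Individual areas: |Parcel A| = 48, |Parcel B| = 12, |Parcel C| = 30.
|Parcel A∩Parcel B|: x∈[5,6], y∈[2,7] → 1·5 = 5.
|Parcel A∩Parcel C|: x∈[4,6], y∈[2,8] → 2·6 = 12.
|Parcel B∩Parcel C|: x∈[5,7], y∈[2,7] → 2·5 = 10.
|Parcel A∩Parcel B∩Parcel C| = 5.
|Parcel A ∪ Parcel B ∪ Parcel C| = 90 − 27 + 5 = 68.00.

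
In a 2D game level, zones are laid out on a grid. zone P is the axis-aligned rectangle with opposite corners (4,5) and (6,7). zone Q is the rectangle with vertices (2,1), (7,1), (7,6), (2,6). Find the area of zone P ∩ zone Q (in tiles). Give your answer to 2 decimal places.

|zone P∩zone Q|: x∈[4,6], y∈[5,6] → 2·1 = 2.

2.00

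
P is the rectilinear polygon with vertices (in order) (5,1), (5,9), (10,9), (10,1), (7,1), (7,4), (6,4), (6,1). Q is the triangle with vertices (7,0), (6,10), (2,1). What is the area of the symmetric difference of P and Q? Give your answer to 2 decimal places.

|P| = 37, |Q| = 24.5, |P∩Q| = 9.4028.
|P △ Q| = |P| + |Q| − 2·|P∩Q| = 37 + 24.5 − 18.8056 = 42.69.

42.69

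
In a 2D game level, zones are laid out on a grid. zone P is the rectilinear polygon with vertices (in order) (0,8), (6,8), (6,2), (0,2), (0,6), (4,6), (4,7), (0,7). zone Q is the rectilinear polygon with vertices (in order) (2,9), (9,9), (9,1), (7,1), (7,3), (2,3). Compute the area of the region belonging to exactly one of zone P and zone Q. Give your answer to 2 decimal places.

|zone P| = 32, |zone Q| = 46, |zone P∩zone Q| = 18.
|zone P △ zone Q| = |zone P| + |zone Q| − 2·|zone P∩zone Q| = 32 + 46 − 36 = 42.00.

42.00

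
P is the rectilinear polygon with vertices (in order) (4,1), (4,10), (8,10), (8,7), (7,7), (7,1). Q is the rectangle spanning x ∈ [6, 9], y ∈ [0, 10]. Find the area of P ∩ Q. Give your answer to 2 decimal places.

The intersection is the polygon with vertices (8,10), (8,7), (7,7), (7,1), (6,1), (6,10).
By the shoelace formula its area is 12.00.

12.00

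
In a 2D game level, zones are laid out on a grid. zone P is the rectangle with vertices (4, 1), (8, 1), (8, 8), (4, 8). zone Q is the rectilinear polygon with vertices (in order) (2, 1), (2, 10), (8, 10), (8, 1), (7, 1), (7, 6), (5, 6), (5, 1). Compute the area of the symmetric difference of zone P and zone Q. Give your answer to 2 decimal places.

36.00

|zone P| = 28, |zone Q| = 44, |zone P∩zone Q| = 18.
|zone P △ zone Q| = |zone P| + |zone Q| − 2·|zone P∩zone Q| = 28 + 44 − 36 = 36.00.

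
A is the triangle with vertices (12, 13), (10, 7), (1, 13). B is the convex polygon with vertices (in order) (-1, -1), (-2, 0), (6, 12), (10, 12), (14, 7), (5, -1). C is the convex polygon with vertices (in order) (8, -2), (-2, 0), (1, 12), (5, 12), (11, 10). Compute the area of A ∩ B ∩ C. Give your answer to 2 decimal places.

The intersection is the polygon with vertices (4.923,10.385), (5.818,11.727), (11,10), (10,7).
By the shoelace formula its area is 13.56.

13.56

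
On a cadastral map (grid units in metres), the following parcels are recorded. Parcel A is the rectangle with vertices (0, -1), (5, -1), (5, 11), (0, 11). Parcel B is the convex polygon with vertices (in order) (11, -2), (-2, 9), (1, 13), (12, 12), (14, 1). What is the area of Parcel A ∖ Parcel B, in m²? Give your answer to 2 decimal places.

|Parcel A| = 60, |Parcel A∩Parcel B| = 29.0385.
|Parcel A ∖ Parcel B| = |Parcel A| − |Parcel A∩Parcel B| = 60 − 29.0385 = 30.96.

30.96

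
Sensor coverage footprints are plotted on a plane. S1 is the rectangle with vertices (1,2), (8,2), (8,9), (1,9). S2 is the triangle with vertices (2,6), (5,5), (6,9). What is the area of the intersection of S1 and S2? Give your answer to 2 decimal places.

6.50

The intersection is the polygon with vertices (5,5), (2,6), (6,9).
By the shoelace formula its area is 6.50.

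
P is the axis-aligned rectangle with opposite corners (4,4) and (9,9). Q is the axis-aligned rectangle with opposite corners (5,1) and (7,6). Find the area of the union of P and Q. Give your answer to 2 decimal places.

By inclusion–exclusion:
Individual areas: |P| = 25, |Q| = 10.
|P∩Q|: x∈[5,7], y∈[4,6] → 2·2 = 4.
|P ∪ Q| = 35 − 4 = 31.00.

31.00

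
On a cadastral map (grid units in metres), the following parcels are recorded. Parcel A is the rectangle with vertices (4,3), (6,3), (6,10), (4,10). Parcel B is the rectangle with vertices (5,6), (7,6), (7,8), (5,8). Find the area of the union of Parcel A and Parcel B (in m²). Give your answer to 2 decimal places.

16.00

By inclusion–exclusion:
Individual areas: |Parcel A| = 14, |Parcel B| = 4.
|Parcel A∩Parcel B|: x∈[5,6], y∈[6,8] → 1·2 = 2.
|Parcel A ∪ Parcel B| = 18 − 2 = 16.00.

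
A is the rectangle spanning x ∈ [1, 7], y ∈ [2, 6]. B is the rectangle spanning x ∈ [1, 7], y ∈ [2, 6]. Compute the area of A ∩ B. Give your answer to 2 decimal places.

24.00

|A∩B|: x∈[1,7], y∈[2,6] → 6·4 = 24.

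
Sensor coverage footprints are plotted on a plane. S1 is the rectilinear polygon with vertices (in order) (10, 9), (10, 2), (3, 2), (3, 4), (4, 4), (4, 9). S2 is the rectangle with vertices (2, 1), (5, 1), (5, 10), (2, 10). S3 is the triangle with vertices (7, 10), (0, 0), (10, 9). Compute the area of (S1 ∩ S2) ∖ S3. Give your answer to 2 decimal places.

5.77

|S1 ∩ S2| = 9.
|(S1 ∩ S2) ∩ S3| = 3.2286.
|(S1 ∩ S2) ∖ S3| = 9 − 3.2286 = 5.77.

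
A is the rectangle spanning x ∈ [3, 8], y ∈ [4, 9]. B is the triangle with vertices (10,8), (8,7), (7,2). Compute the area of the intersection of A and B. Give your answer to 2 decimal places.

0.90

The intersection is the polygon with vertices (8,4), (7.4,4), (8,7).
By the shoelace formula its area is 0.90.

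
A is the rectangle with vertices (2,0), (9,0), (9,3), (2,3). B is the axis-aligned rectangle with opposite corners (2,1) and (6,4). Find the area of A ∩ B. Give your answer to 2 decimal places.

8.00

|A∩B|: x∈[2,6], y∈[1,3] → 4·2 = 8.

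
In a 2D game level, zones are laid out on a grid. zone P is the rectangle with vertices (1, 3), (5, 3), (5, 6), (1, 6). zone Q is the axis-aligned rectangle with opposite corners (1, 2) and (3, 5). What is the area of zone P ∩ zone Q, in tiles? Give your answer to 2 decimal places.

|zone P∩zone Q|: x∈[1,3], y∈[3,5] → 2·2 = 4.

4.00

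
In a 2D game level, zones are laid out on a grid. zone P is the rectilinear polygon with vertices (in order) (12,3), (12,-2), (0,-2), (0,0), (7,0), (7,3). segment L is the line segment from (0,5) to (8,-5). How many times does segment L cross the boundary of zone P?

2

The segment meets the boundary at (5.6,-2), (4,0).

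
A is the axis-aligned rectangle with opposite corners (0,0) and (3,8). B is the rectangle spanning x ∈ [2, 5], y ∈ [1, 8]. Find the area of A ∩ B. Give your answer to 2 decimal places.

7.00

|A∩B|: x∈[2,3], y∈[1,8] → 1·7 = 7.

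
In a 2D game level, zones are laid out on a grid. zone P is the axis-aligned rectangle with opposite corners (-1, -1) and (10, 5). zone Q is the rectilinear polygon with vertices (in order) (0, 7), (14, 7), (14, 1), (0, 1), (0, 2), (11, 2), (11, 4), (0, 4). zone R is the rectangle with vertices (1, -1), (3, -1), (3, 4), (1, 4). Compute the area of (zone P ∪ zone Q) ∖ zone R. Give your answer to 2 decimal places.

|zone P ∪ zone Q| = 108.
|(zone P ∪ zone Q) ∩ zone R| = 10.
|(zone P ∪ zone Q) ∖ zone R| = 108 − 10 = 98.00.

98.00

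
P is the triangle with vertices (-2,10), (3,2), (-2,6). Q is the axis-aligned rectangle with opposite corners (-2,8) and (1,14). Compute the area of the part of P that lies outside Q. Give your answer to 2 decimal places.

|P| = 10, |P∩Q| = 1.25.
|P ∖ Q| = |P| − |P∩Q| = 10 − 1.25 = 8.75.

8.75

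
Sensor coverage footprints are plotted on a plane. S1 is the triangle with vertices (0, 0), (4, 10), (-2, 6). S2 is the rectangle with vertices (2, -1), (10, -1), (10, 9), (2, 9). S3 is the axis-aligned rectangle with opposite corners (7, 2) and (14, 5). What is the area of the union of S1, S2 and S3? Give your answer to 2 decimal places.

110.88

By inclusion–exclusion:
Individual areas: |S1| = 22, |S2| = 80, |S3| = 21.
|S1∩S2| = 3.1167.
|S1∩S3| = 0.
|S2∩S3|: x∈[7,10], y∈[2,5] → 3·3 = 9.
|S1∩S2∩S3| = 0.
|S1 ∪ S2 ∪ S3| = 123 − 12.1167 + 0 = 110.88.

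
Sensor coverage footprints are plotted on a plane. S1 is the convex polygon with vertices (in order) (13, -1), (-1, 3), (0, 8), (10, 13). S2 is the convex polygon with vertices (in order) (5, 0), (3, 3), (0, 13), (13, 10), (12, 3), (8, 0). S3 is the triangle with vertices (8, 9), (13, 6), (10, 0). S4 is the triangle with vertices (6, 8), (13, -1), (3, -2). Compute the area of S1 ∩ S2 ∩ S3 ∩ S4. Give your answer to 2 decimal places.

The intersection is the polygon with vertices (9.714,1.286), (9.111,4), (10.667,2).
By the shoelace formula its area is 1.51.

1.51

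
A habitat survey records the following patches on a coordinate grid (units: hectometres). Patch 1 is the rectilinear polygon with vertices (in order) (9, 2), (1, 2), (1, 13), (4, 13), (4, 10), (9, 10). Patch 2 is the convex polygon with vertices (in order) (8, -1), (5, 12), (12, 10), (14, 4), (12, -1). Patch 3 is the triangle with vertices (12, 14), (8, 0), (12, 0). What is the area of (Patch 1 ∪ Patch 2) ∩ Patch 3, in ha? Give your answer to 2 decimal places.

25.89

The region (Patch 1 ∪ Patch 2) ∩ Patch 3 is the polygon with vertices (12,10), (12,0), (8,0), (10.943,10.302).
By the shoelace formula its area is 25.89.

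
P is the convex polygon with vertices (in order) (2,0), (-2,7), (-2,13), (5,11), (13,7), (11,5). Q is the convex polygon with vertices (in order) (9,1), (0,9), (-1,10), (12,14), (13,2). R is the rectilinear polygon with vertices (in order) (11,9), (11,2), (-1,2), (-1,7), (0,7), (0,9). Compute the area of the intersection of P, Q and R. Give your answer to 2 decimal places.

41.22

The intersection is the polygon with vertices (11,8), (11,5), (7,2.778), (0,9), (9,9).
By the shoelace formula its area is 41.22.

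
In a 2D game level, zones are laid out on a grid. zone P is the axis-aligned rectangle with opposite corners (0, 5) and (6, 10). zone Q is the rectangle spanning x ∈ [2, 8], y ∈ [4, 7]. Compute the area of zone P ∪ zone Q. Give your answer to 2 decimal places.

40.00

By inclusion–exclusion:
Individual areas: |zone P| = 30, |zone Q| = 18.
|zone P∩zone Q|: x∈[2,6], y∈[5,7] → 4·2 = 8.
|zone P ∪ zone Q| = 48 − 8 = 40.00.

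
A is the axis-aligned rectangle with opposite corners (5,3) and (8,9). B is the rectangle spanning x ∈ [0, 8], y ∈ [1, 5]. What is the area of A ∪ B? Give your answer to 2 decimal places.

44.00

By inclusion–exclusion:
Individual areas: |A| = 18, |B| = 32.
|A∩B|: x∈[5,8], y∈[3,5] → 3·2 = 6.
|A ∪ B| = 50 − 6 = 44.00.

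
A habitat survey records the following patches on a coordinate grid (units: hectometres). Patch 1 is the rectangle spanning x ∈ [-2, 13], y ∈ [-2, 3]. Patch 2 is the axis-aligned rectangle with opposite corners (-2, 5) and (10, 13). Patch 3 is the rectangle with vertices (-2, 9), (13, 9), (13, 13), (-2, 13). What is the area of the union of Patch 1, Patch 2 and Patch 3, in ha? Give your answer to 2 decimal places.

183.00

By inclusion–exclusion:
Individual areas: |Patch 1| = 75, |Patch 2| = 96, |Patch 3| = 60.
|Patch 1∩Patch 2| = 0 (no overlap).
|Patch 1∩Patch 3| = 0 (no overlap).
|Patch 2∩Patch 3|: x∈[-2,10], y∈[9,13] → 12·4 = 48.
|Patch 1∩Patch 2∩Patch 3| = 0.
|Patch 1 ∪ Patch 2 ∪ Patch 3| = 231 − 48 + 0 = 183.00.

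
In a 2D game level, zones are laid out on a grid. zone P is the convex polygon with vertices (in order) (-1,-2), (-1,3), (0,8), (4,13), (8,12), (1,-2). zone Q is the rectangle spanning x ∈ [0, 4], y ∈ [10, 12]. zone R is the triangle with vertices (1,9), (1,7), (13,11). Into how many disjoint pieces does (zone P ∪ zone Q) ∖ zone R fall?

(zone P ∪ zone Q) ∖ zone R is a single connected region.

1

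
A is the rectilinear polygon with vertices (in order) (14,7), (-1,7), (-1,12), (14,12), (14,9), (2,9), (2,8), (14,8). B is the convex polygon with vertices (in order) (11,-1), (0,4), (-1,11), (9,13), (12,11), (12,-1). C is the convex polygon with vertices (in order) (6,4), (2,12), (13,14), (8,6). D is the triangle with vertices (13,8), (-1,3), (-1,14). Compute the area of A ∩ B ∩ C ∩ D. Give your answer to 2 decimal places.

17.48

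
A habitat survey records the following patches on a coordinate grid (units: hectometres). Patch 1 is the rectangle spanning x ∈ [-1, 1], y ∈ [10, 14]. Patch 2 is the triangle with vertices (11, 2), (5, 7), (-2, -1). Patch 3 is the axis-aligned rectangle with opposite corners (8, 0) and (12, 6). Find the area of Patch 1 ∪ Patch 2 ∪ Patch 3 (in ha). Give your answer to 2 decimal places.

68.71

By inclusion–exclusion:
Individual areas: |Patch 1| = 8, |Patch 2| = 41.5, |Patch 3| = 24.
|Patch 1∩Patch 2| = 0.
|Patch 1∩Patch 3| = 0 (no overlap).
|Patch 2∩Patch 3| = 4.7885.
|Patch 1∩Patch 2∩Patch 3| = 0.
|Patch 1 ∪ Patch 2 ∪ Patch 3| = 73.5 − 4.7885 + 0 = 68.71.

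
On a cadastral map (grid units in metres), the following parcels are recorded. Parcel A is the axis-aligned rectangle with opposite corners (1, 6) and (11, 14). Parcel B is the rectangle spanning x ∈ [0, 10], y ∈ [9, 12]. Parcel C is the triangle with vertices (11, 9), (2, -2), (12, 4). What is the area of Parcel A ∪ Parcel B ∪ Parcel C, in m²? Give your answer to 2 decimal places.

By inclusion–exclusion:
Individual areas: |Parcel A| = 80, |Parcel B| = 30, |Parcel C| = 28.
|Parcel A∩Parcel B|: x∈[1,10], y∈[9,12] → 9·3 = 27.
|Parcel A∩Parcel C| = 3.6818.
|Parcel B∩Parcel C| = 0.
|Parcel A∩Parcel B∩Parcel C| = 0.
|Parcel A ∪ Parcel B ∪ Parcel C| = 138 − 30.6818 + 0 = 107.32.

107.32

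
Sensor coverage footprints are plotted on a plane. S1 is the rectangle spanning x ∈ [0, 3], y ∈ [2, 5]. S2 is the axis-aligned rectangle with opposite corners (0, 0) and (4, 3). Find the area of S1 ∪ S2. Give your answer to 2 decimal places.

By inclusion–exclusion:
Individual areas: |S1| = 9, |S2| = 12.
|S1∩S2|: x∈[0,3], y∈[2,3] → 3·1 = 3.
|S1 ∪ S2| = 21 − 3 = 18.00.

18.00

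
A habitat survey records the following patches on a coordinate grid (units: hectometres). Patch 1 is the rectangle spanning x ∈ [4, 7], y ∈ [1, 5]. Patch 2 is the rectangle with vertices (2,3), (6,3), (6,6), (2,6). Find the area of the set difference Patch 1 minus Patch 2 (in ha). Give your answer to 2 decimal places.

|Patch 1∩Patch 2|: x∈[4,6], y∈[3,5] → 2·2 = 4.
|Patch 1| = 12.
|Patch 1 ∖ Patch 2| = |Patch 1| − |Patch 1∩Patch 2| = 12 − 4 = 8.00.

8.00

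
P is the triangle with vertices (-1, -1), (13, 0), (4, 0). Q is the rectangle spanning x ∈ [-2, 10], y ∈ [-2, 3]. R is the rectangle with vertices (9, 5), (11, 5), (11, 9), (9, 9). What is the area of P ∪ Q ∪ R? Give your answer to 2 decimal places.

By inclusion–exclusion:
Individual areas: |P| = 4.5, |Q| = 60, |R| = 8.
|P∩Q| = 4.1786.
|P∩R| = 0.
|Q∩R| = 0 (no overlap).
|P∩Q∩R| = 0.
|P ∪ Q ∪ R| = 72.5 − 4.1786 + 0 = 68.32.

68.32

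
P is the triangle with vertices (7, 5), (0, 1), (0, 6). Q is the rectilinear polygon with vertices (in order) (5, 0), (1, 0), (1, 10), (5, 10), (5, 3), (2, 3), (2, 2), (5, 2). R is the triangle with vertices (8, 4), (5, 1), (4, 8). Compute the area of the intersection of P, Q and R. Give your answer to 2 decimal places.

0.80

The intersection is the polygon with vertices (5,5.286), (5,3.857), (4.623,3.642), (4.375,5.375).
By the shoelace formula its area is 0.80.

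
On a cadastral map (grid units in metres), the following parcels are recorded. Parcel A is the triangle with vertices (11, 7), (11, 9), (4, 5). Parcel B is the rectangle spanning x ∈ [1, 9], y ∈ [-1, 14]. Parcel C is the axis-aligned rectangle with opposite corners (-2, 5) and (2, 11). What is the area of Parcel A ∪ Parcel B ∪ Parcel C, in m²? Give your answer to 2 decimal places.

141.43

By inclusion–exclusion:
Individual areas: |Parcel A| = 7, |Parcel B| = 120, |Parcel C| = 24.
|Parcel A∩Parcel B| = 3.5714.
|Parcel A∩Parcel C| = 0.
|Parcel B∩Parcel C|: x∈[1,2], y∈[5,11] → 1·6 = 6.
|Parcel A∩Parcel B∩Parcel C| = 0.
|Parcel A ∪ Parcel B ∪ Parcel C| = 151 − 9.5714 + 0 = 141.43.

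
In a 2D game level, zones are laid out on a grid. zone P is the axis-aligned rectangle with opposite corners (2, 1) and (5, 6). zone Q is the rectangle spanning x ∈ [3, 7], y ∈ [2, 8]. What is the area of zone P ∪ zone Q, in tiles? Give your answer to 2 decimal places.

31.00

By inclusion–exclusion:
Individual areas: |zone P| = 15, |zone Q| = 24.
|zone P∩zone Q|: x∈[3,5], y∈[2,6] → 2·4 = 8.
|zone P ∪ zone Q| = 39 − 8 = 31.00.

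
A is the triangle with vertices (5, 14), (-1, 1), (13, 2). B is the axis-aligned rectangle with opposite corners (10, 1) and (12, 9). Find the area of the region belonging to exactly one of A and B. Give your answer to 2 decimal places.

91.43

|A| = 88, |B| = 16, |A∩B| = 6.2857.
|A △ B| = |A| + |B| − 2·|A∩B| = 88 + 16 − 12.5714 = 91.43.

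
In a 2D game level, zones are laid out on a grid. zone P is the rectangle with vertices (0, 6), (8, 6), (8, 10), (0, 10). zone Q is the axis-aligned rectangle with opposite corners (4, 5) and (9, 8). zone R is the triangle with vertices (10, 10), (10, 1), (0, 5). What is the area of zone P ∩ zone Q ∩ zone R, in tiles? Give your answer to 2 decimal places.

The intersection is the polygon with vertices (4,6), (4,7), (6,8), (8,8), (8,6).
By the shoelace formula its area is 7.00.

7.00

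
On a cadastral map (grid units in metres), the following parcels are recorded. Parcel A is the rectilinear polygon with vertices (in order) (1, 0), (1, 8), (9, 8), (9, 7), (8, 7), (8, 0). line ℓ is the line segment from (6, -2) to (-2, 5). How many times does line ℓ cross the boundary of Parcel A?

2

The segment meets the boundary at (1,2.375), (3.714,0).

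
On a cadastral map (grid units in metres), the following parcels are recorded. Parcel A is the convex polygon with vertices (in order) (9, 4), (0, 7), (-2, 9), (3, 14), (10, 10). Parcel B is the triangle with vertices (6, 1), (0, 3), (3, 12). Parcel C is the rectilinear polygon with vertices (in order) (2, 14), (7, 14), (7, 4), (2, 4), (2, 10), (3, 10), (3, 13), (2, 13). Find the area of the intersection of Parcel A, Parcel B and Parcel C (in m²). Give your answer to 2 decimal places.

9.07

The intersection is the polygon with vertices (2.333,10), (3,10), (3,12), (4.8,5.4), (2,6.333), (2,9).
By the shoelace formula its area is 9.07.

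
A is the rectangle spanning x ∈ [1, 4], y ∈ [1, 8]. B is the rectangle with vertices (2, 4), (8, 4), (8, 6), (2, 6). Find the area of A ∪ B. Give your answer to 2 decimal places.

29.00

By inclusion–exclusion:
Individual areas: |A| = 21, |B| = 12.
|A∩B|: x∈[2,4], y∈[4,6] → 2·2 = 4.
|A ∪ B| = 33 − 4 = 29.00.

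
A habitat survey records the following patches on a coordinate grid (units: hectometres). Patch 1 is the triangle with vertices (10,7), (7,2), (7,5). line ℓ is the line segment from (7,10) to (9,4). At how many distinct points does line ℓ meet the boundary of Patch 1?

The segment meets the boundary at (8.714,4.857), (8.364,5.909).

2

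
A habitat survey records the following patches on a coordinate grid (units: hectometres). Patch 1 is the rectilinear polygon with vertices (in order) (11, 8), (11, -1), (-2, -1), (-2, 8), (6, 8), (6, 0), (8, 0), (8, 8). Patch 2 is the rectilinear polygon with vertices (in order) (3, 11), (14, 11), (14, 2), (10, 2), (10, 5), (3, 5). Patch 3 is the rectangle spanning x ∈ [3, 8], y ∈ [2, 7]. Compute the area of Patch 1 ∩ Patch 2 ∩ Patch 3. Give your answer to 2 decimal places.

6.00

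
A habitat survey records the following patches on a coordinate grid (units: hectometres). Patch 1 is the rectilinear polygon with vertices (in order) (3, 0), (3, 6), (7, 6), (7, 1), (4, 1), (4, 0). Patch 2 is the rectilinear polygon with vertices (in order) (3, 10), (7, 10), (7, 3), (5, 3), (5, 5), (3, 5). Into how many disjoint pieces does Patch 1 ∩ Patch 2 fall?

1

Patch 1 ∩ Patch 2 is a single connected region.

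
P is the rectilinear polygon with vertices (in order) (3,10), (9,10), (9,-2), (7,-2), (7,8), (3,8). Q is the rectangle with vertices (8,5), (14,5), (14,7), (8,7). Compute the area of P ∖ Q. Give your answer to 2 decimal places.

30.00

|P| = 32, |P∩Q| = 2.
|P ∖ Q| = |P| − |P∩Q| = 32 − 2 = 30.00.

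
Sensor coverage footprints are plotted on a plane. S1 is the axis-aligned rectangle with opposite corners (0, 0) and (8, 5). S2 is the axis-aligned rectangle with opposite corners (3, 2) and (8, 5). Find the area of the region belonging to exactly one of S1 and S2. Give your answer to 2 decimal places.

25.00

|S1∩S2|: x∈[3,8], y∈[2,5] → 5·3 = 15.
|S1 △ S2| = |S1| + |S2| − 2·|S1∩S2| = 40 + 15 − 30 = 25.00.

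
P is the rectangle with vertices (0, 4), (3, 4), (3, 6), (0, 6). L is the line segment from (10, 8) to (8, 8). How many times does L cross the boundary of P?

0

The segment lies entirely outside P and never meets its boundary.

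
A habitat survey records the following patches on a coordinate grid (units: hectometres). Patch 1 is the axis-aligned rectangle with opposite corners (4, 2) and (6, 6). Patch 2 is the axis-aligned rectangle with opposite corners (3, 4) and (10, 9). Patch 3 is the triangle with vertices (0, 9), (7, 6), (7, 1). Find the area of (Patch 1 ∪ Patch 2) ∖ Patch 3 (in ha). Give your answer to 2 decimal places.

27.14

|Patch 1 ∪ Patch 2| = 39.
|(Patch 1 ∪ Patch 2) ∩ Patch 3| = 11.8571.
|(Patch 1 ∪ Patch 2) ∖ Patch 3| = 39 − 11.8571 = 27.14.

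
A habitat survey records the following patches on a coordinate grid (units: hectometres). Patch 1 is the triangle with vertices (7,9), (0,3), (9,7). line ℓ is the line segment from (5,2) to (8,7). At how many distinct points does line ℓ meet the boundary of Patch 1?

1

The segment meets the boundary at (7.636,6.394).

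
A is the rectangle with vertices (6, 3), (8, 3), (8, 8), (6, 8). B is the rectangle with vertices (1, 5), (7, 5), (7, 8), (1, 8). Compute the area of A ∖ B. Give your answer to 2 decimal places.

7.00

|A∩B|: x∈[6,7], y∈[5,8] → 1·3 = 3.
|A| = 10.
|A ∖ B| = |A| − |A∩B| = 10 − 3 = 7.00.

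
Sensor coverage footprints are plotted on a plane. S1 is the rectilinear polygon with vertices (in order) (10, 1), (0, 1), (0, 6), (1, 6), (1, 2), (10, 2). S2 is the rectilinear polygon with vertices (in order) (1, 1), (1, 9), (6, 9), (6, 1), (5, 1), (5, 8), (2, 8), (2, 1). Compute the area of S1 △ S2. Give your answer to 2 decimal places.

|S1| = 14, |S2| = 19, |S1∩S2| = 2.
|S1 △ S2| = |S1| + |S2| − 2·|S1∩S2| = 14 + 19 − 4 = 29.00.

29.00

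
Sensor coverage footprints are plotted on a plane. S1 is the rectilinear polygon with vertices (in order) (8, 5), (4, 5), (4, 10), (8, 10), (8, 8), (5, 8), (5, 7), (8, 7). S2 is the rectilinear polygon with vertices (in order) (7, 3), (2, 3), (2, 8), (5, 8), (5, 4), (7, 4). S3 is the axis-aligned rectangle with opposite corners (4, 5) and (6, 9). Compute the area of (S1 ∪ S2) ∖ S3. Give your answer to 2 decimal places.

24.00

|S1 ∪ S2| = 31.
|(S1 ∪ S2) ∩ S3| = 7.
|(S1 ∪ S2) ∖ S3| = 31 − 7 = 24.00.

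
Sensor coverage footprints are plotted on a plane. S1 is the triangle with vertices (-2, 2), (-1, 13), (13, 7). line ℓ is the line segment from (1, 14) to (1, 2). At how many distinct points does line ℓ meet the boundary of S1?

The segment meets the boundary at (1,3), (1,12.143).

2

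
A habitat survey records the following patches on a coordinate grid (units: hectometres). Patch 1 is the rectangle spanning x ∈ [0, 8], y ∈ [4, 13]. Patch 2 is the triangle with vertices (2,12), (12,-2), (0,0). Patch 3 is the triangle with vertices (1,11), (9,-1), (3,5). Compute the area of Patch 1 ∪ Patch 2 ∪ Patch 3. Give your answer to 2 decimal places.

117.81

By inclusion–exclusion:
Individual areas: |Patch 1| = 72, |Patch 2| = 74, |Patch 3| = 12.
|Patch 1∩Patch 2| = 28.1905.
|Patch 1∩Patch 3| = 7.8333.
|Patch 2∩Patch 3| = 11.7222.
|Patch 1∩Patch 2∩Patch 3| = 7.5556.
|Patch 1 ∪ Patch 2 ∪ Patch 3| = 158 − 47.746 + 7.5556 = 117.81.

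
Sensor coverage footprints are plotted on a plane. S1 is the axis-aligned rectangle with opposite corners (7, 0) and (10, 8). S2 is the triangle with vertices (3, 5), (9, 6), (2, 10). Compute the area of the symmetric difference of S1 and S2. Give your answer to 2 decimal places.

36.55

|S1| = 24, |S2| = 15.5, |S1∩S2| = 1.4762.
|S1 △ S2| = |S1| + |S2| − 2·|S1∩S2| = 24 + 15.5 − 2.9524 = 36.55.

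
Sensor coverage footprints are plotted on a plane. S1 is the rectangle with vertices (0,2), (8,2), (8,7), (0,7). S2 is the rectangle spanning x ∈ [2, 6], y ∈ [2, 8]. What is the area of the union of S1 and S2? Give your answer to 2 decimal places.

By inclusion–exclusion:
Individual areas: |S1| = 40, |S2| = 24.
|S1∩S2|: x∈[2,6], y∈[2,7] → 4·5 = 20.
|S1 ∪ S2| = 64 − 20 = 44.00.

44.00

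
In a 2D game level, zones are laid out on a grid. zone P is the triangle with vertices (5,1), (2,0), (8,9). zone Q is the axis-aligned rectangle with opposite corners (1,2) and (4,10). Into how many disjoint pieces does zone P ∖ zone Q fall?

1

zone P ∖ zone Q is a single connected region.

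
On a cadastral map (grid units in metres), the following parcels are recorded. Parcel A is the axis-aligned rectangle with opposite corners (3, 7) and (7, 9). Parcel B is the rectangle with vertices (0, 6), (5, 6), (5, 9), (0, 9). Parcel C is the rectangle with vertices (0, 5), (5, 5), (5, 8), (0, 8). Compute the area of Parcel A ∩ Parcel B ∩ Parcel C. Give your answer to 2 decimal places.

2.00

The intersection is the polygon with vertices (5,7), (3,7), (3,8), (5,8).
By the shoelace formula its area is 2.00.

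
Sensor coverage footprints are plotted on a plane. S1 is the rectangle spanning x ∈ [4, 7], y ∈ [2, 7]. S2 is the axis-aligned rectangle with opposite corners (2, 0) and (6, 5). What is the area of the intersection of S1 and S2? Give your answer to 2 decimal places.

6.00

|S1∩S2|: x∈[4,6], y∈[2,5] → 2·3 = 6.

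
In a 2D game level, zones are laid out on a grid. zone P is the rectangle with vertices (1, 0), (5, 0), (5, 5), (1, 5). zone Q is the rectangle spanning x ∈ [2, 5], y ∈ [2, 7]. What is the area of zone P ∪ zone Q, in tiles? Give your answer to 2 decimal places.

By inclusion–exclusion:
Individual areas: |zone P| = 20, |zone Q| = 15.
|zone P∩zone Q|: x∈[2,5], y∈[2,5] → 3·3 = 9.
|zone P ∪ zone Q| = 35 − 9 = 26.00.

26.00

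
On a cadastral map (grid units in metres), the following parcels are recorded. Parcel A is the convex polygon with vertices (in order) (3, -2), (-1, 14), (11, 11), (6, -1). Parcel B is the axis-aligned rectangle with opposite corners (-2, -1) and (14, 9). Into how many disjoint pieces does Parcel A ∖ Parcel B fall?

2

Parcel A ∖ Parcel B splits into 2 disjoint pieces (area 1.625, area 38.0417).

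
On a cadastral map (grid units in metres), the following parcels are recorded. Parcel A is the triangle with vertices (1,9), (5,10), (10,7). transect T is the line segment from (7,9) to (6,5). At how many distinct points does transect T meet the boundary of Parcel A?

The segment meets the boundary at (6.684,7.737), (6.957,8.826).

2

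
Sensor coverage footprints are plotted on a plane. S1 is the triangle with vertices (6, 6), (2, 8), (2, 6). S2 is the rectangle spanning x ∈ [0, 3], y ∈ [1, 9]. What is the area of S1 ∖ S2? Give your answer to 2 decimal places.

|S1| = 4, |S1∩S2| = 1.75.
|S1 ∖ S2| = |S1| − |S1∩S2| = 4 − 1.75 = 2.25.

2.25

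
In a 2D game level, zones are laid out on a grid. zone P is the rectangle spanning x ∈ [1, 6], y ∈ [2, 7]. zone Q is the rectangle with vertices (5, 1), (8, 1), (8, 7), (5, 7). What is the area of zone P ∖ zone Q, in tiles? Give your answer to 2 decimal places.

|zone P∩zone Q|: x∈[5,6], y∈[2,7] → 1·5 = 5.
|zone P| = 25.
|zone P ∖ zone Q| = |zone P| − |zone P∩zone Q| = 25 − 5 = 20.00.

20.00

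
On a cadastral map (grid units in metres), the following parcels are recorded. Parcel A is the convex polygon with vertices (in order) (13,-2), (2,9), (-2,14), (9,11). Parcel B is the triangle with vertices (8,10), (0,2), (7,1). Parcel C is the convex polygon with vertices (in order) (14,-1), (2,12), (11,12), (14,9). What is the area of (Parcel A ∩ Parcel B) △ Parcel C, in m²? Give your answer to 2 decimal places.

75.59

|Parcel A ∩ Parcel B| = 9.8.
|(Parcel A ∩ Parcel B) ∩ Parcel C| = 3.8559.
|(Parcel A ∩ Parcel B) △ Parcel C| = 9.8 + 73.5 − 7.7117 = 75.59.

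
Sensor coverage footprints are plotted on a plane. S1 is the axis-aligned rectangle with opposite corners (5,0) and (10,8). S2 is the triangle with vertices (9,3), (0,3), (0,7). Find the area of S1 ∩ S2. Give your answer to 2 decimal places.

The intersection is the polygon with vertices (5,4.778), (9,3), (5,3).
By the shoelace formula its area is 3.56.

3.56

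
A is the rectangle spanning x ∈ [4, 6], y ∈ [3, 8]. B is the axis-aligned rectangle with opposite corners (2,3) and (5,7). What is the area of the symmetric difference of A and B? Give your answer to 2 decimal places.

14.00

|A∩B|: x∈[4,5], y∈[3,7] → 1·4 = 4.
|A △ B| = |A| + |B| − 2·|A∩B| = 10 + 12 − 8 = 14.00.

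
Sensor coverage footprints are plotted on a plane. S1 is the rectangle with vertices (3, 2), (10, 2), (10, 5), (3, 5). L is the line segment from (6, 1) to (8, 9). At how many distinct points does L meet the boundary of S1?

2

The segment meets the boundary at (6.25,2), (7,5).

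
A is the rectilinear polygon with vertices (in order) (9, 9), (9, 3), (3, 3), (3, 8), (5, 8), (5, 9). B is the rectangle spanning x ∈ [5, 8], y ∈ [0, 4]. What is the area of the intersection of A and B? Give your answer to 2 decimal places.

The intersection is the polygon with vertices (5,3), (5,4), (8,4), (8,3).
By the shoelace formula its area is 3.00.

3.00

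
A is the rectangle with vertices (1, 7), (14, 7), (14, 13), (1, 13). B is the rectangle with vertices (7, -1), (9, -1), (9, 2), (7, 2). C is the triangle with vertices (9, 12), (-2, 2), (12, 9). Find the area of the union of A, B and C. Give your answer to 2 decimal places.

95.25

By inclusion–exclusion:
Individual areas: |A| = 78, |B| = 6, |C| = 31.5.
|A∩B| = 0 (no overlap).
|A∩C| = 20.25.
|B∩C| = 0.
|A∩B∩C| = 0.
|A ∪ B ∪ C| = 115.5 − 20.25 + 0 = 95.25.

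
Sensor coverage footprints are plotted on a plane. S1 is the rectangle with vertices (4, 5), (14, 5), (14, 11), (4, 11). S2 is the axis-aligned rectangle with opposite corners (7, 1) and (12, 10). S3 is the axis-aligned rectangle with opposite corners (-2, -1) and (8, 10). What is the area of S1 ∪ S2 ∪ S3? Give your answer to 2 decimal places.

166.00

By inclusion–exclusion:
Individual areas: |S1| = 60, |S2| = 45, |S3| = 110.
|S1∩S2|: x∈[7,12], y∈[5,10] → 5·5 = 25.
|S1∩S3|: x∈[4,8], y∈[5,10] → 4·5 = 20.
|S2∩S3|: x∈[7,8], y∈[1,10] → 1·9 = 9.
|S1∩S2∩S3| = 5.
|S1 ∪ S2 ∪ S3| = 215 − 54 + 5 = 166.00.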